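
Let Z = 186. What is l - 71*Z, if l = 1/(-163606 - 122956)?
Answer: -3784337773/286562 ≈ -13206.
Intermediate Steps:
l = -1/286562 (l = 1/(-286562) = -1/286562 ≈ -3.4896e-6)
l - 71*Z = -1/286562 - 71*186 = -1/286562 - 13206 = -3784337773/286562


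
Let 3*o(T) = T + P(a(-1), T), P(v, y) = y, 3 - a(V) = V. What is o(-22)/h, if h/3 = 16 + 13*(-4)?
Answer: 11/81 ≈ 0.13580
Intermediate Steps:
a(V) = 3 - V
h = -108 (h = 3*(16 + 13*(-4)) = 3*(16 - 52) = 3*(-36) = -108)
o(T) = 2*T/3 (o(T) = (T + T)/3 = (2*T)/3 = 2*T/3)
o(-22)/h = ((2/3)*(-22))/(-108) = -44/3*(-1/108) = 11/81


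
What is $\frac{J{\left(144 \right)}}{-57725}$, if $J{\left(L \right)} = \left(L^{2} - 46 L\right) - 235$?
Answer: $- \frac{13877}{57725} \approx -0.2404$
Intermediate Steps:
$J{\left(L \right)} = -235 + L^{2} - 46 L$
$\frac{J{\left(144 \right)}}{-57725} = \frac{-235 + 144^{2} - 6624}{-57725} = \left(-235 + 20736 - 6624\right) \left(- \frac{1}{57725}\right) = 13877 \left(- \frac{1}{57725}\right) = - \frac{13877}{57725}$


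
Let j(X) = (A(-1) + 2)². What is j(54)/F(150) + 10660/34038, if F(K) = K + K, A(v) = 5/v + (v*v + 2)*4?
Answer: 992513/1701900 ≈ 0.58318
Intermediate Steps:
A(v) = 8 + 4*v² + 5/v (A(v) = 5/v + (v² + 2)*4 = 5/v + (2 + v²)*4 = 5/v + (8 + 4*v²) = 8 + 4*v² + 5/v)
j(X) = 81 (j(X) = ((8 + 4*(-1)² + 5/(-1)) + 2)² = ((8 + 4*1 + 5*(-1)) + 2)² = ((8 + 4 - 5) + 2)² = (7 + 2)² = 9² = 81)
F(K) = 2*K
j(54)/F(150) + 10660/34038 = 81/((2*150)) + 10660/34038 = 81/300 + 10660*(1/34038) = 81*(1/300) + 5330/17019 = 27/100 + 5330/17019 = 992513/1701900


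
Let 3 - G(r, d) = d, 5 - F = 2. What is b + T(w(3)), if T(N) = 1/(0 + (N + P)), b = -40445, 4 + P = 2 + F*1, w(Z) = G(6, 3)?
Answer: -40444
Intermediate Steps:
F = 3 (F = 5 - 1*2 = 5 - 2 = 3)
G(r, d) = 3 - d
w(Z) = 0 (w(Z) = 3 - 1*3 = 3 - 3 = 0)
P = 1 (P = -4 + (2 + 3*1) = -4 + (2 + 3) = -4 + 5 = 1)
T(N) = 1/(1 + N) (T(N) = 1/(0 + (N + 1)) = 1/(0 + (1 + N)) = 1/(1 + N))
b + T(w(3)) = -40445 + 1/(1 + 0) = -40445 + 1/1 = -40445 + 1 = -40444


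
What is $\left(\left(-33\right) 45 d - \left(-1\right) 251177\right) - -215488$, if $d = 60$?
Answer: $377565$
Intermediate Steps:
$\left(\left(-33\right) 45 d - \left(-1\right) 251177\right) - -215488 = \left(\left(-33\right) 45 \cdot 60 - \left(-1\right) 251177\right) - -215488 = \left(\left(-1485\right) 60 - -251177\right) + 215488 = \left(-89100 + 251177\right) + 215488 = 162077 + 215488 = 377565$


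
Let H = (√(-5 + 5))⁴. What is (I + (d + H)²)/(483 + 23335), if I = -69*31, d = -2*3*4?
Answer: -1563/23818 ≈ -0.065623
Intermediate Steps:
d = -24 (d = -6*4 = -24)
I = -2139
H = 0 (H = (√0)⁴ = 0⁴ = 0)
(I + (d + H)²)/(483 + 23335) = (-2139 + (-24 + 0)²)/(483 + 23335) = (-2139 + (-24)²)/23818 = (-2139 + 576)*(1/23818) = -1563*1/23818 = -1563/23818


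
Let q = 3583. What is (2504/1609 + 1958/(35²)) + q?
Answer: 7068400397/1971025 ≈ 3586.2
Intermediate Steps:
(2504/1609 + 1958/(35²)) + q = (2504/1609 + 1958/(35²)) + 3583 = (2504*(1/1609) + 1958/1225) + 3583 = (2504/1609 + 1958*(1/1225)) + 3583 = (2504/1609 + 1958/1225) + 3583 = 6217822/1971025 + 3583 = 7068400397/1971025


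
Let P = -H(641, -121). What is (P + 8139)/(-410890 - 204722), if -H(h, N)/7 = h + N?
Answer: -11779/615612 ≈ -0.019134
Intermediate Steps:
H(h, N) = -7*N - 7*h (H(h, N) = -7*(h + N) = -7*(N + h) = -7*N - 7*h)
P = 3640 (P = -(-7*(-121) - 7*641) = -(847 - 4487) = -1*(-3640) = 3640)
(P + 8139)/(-410890 - 204722) = (3640 + 8139)/(-410890 - 204722) = 11779/(-615612) = 11779*(-1/615612) = -11779/615612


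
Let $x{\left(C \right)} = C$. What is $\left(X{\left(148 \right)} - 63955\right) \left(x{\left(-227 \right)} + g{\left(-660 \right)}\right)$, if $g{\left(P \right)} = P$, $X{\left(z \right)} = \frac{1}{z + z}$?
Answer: $\frac{16791512273}{296} \approx 5.6728 \cdot 10^{7}$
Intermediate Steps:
$X{\left(z \right)} = \frac{1}{2 z}$
$\left(X{\left(148 \right)} - 63955\right) \left(x{\left(-227 \right)} + g{\left(-660 \right)}\right) = \left(\frac{1}{2 \cdot 148} - 63955\right) \left(-227 - 660\right) = \left(\frac{1}{2} \cdot \frac{1}{148} - 63955\right) \left(-887\right) = \left(\frac{1}{296} - 63955\right) \left(-887\right) = \left(- \frac{18930679}{296}\right) \left(-887\right) = \frac{16791512273}{296}$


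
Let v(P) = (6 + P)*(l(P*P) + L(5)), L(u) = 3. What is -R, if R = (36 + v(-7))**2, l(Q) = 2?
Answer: -961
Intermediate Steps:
v(P) = 30 + 5*P (v(P) = (6 + P)*(2 + 3) = (6 + P)*5 = 30 + 5*P)
R = 961 (R = (36 + (30 + 5*(-7)))**2 = (36 + (30 - 35))**2 = (36 - 5)**2 = 31**2 = 961)
-R = -1*961 = -961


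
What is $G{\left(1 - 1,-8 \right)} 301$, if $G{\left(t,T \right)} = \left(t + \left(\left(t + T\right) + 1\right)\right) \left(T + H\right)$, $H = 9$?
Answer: $-2107$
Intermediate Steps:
$G{\left(t,T \right)} = \left(9 + T\right) \left(1 + T + 2 t\right)$ ($G{\left(t,T \right)} = \left(t + \left(\left(t + T\right) + 1\right)\right) \left(T + 9\right) = \left(t + \left(\left(T + t\right) + 1\right)\right) \left(9 + T\right) = \left(t + \left(1 + T + t\right)\right) \left(9 + T\right) = \left(1 + T + 2 t\right) \left(9 + T\right) = \left(9 + T\right) \left(1 + T + 2 t\right)$)
$G{\left(1 - 1,-8 \right)} 301 = \left(9 + \left(-8\right)^{2} + 10 \left(-8\right) + 18 \left(1 - 1\right) + 2 \left(-8\right) \left(1 - 1\right)\right) 301 = \left(9 + 64 - 80 + 18 \cdot 0 + 2 \left(-8\right) 0\right) 301 = \left(9 + 64 - 80 + 0 + 0\right) 301 = \left(-7\right) 301 = -2107$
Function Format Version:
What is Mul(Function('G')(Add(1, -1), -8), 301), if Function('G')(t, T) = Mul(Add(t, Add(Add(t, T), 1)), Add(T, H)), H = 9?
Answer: -2107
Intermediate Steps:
Function('G')(t, T) = Mul(Add(9, T), Add(1, T, Mul(2, t))) (Function('G')(t, T) = Mul(Add(t, Add(Add(t, T), 1)), Add(T, 9)) = Mul(Add(t, Add(Add(T, t), 1)), Add(9, T)) = Mul(Add(t, Add(1, T, t)), Add(9, T)) = Mul(Add(1, T, Mul(2, t)), Add(9, T)) = Mul(Add(9, T), Add(1, T, Mul(2, t))))
Mul(Function('G')(Add(1, -1), -8), 301) = Mul(Add(9, Pow(-8, 2), Mul(10, -8), Mul(18, Add(1, -1)), Mul(2, -8, Add(1, -1))), 301) = Mul(Add(9, 64, -80, Mul(18, 0), Mul(2, -8, 0)), 301) = Mul(Add(9, 64, -80, 0, 0), 301) = Mul(-7, 301) = -2107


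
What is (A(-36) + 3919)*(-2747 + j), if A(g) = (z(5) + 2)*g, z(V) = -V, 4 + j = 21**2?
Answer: -9302370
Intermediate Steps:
j = 437 (j = -4 + 21**2 = -4 + 441 = 437)
A(g) = -3*g (A(g) = (-1*5 + 2)*g = (-5 + 2)*g = -3*g)
(A(-36) + 3919)*(-2747 + j) = (-3*(-36) + 3919)*(-2747 + 437) = (108 + 3919)*(-2310) = 4027*(-2310) = -9302370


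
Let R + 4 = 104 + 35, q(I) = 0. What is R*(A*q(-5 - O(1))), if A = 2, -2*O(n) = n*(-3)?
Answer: 0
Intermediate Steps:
O(n) = 3*n/2 (O(n) = -n*(-3)/2 = -(-3)*n/2 = 3*n/2)
R = 135 (R = -4 + (104 + 35) = -4 + 139 = 135)
R*(A*q(-5 - O(1))) = 135*(2*0) = 135*0 = 0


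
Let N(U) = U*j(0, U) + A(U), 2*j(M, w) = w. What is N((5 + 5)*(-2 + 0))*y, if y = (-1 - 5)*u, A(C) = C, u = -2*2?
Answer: 4320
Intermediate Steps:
j(M, w) = w/2
u = -4
N(U) = U + U**2/2 (N(U) = U*(U/2) + U = U**2/2 + U = U + U**2/2)
y = 24 (y = (-1 - 5)*(-4) = -6*(-4) = 24)
N((5 + 5)*(-2 + 0))*y = (((5 + 5)*(-2 + 0))*(2 + (5 + 5)*(-2 + 0))/2)*24 = ((10*(-2))*(2 + 10*(-2))/2)*24 = ((1/2)*(-20)*(2 - 20))*24 = ((1/2)*(-20)*(-18))*24 = 180*24 = 4320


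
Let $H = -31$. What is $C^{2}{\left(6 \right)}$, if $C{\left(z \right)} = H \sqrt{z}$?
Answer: $5766$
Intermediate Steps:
$C{\left(z \right)} = - 31 \sqrt{z}$
$C^{2}{\left(6 \right)} = \left(- 31 \sqrt{6}\right)^{2} = 5766$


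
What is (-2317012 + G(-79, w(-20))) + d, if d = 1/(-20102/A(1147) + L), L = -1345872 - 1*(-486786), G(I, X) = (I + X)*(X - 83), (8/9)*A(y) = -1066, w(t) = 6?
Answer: -9525138608136191/4120955134 ≈ -2.3114e+6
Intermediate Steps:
A(y) = -4797/4 (A(y) = (9/8)*(-1066) = -4797/4)
G(I, X) = (-83 + X)*(I + X) (G(I, X) = (I + X)*(-83 + X) = (-83 + X)*(I + X))
L = -859086 (L = -1345872 + 486786 = -859086)
d = -4797/4120955134 (d = 1/(-20102/(-4797/4) - 859086) = 1/(-20102*(-4/4797) - 859086) = 1/(80408/4797 - 859086) = 1/(-4120955134/4797) = -4797/4120955134 ≈ -1.1641e-6)
(-2317012 + G(-79, w(-20))) + d = (-2317012 + (6² - 83*(-79) - 83*6 - 79*6)) - 4797/4120955134 = (-2317012 + (36 + 6557 - 498 - 474)) - 4797/4120955134 = (-2317012 + 5621) - 4797/4120955134 = -2311391 - 4797/4120955134 = -9525138608136191/4120955134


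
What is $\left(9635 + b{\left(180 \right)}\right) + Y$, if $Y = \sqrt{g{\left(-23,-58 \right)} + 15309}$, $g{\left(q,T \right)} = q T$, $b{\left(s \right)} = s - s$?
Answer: $9635 + \sqrt{16643} \approx 9764.0$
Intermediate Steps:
$b{\left(s \right)} = 0$
$g{\left(q,T \right)} = T q$
$Y = \sqrt{16643}$ ($Y = \sqrt{\left(-58\right) \left(-23\right) + 15309} = \sqrt{1334 + 15309} = \sqrt{16643} \approx 129.01$)
$\left(9635 + b{\left(180 \right)}\right) + Y = \left(9635 + 0\right) + \sqrt{16643} = 9635 + \sqrt{16643}$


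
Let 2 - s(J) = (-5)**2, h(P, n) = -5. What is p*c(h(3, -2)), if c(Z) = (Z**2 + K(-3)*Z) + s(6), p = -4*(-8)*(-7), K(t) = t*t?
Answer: 9632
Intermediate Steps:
K(t) = t**2
p = -224 (p = 32*(-7) = -224)
s(J) = -23 (s(J) = 2 - 1*(-5)**2 = 2 - 1*25 = 2 - 25 = -23)
c(Z) = -23 + Z**2 + 9*Z (c(Z) = (Z**2 + (-3)**2*Z) - 23 = (Z**2 + 9*Z) - 23 = -23 + Z**2 + 9*Z)
p*c(h(3, -2)) = -224*(-23 + (-5)**2 + 9*(-5)) = -224*(-23 + 25 - 45) = -224*(-43) = 9632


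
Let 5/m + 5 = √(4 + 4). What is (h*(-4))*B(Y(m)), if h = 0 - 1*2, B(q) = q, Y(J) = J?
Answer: -200/17 - 80*√2/17 ≈ -18.420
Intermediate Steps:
m = 5/(-5 + 2*√2) (m = 5/(-5 + √(4 + 4)) = 5/(-5 + √8) = 5/(-5 + 2*√2) ≈ -2.3025)
h = -2 (h = 0 - 2 = -2)
(h*(-4))*B(Y(m)) = (-2*(-4))*(-25/17 - 10*√2/17) = 8*(-25/17 - 10*√2/17) = -200/17 - 80*√2/17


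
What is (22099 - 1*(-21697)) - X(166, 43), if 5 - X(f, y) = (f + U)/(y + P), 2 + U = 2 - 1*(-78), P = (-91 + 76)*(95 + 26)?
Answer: 19399352/443 ≈ 43791.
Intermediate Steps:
P = -1815 (P = -15*121 = -1815)
U = 78 (U = -2 + (2 - 1*(-78)) = -2 + (2 + 78) = -2 + 80 = 78)
X(f, y) = 5 - (78 + f)/(-1815 + y) (X(f, y) = 5 - (f + 78)/(y - 1815) = 5 - (78 + f)/(-1815 + y))
(22099 - 1*(-21697)) - X(166, 43) = (22099 - 1*(-21697)) - (-9153 - 1*166 + 5*43)/(-1815 + 43) = (22099 + 21697) - (-9153 - 166 + 215)/(-1772) = 43796 - (-1)*(-9104)/1772 = 43796 - 1*2276/443 = 43796 - 2276/443 = 19399352/443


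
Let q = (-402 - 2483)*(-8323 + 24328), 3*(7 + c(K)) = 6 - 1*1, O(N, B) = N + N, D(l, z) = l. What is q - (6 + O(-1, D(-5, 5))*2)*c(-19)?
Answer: -138523243/3 ≈ -4.6174e+7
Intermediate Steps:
O(N, B) = 2*N
c(K) = -16/3 (c(K) = -7 + (6 - 1*1)/3 = -7 + (6 - 1)/3 = -7 + (⅓)*5 = -7 + 5/3 = -16/3)
q = -46174425 (q = -2885*16005 = -46174425)
q - (6 + O(-1, D(-5, 5))*2)*c(-19) = -46174425 - (6 + (2*(-1))*2)*(-16)/3 = -46174425 - (6 - 2*2)*(-16)/3 = -46174425 - (6 - 4)*(-16)/3 = -46174425 - 2*(-16)/3 = -46174425 - 1*(-32/3) = -46174425 + 32/3 = -138523243/3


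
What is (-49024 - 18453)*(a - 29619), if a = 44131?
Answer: -979226224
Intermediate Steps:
(-49024 - 18453)*(a - 29619) = (-49024 - 18453)*(44131 - 29619) = -67477*14512 = -979226224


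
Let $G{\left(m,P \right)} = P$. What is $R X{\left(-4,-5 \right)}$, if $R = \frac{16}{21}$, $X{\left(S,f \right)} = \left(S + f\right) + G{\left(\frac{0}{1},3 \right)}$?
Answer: $- \frac{32}{7} \approx -4.5714$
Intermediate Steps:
$X{\left(S,f \right)} = 3 + S + f$ ($X{\left(S,f \right)} = \left(S + f\right) + 3 = 3 + S + f$)
$R = \frac{16}{21}$ ($R = 16 \cdot \frac{1}{21} = \frac{16}{21} \approx 0.7619$)
$R X{\left(-4,-5 \right)} = \frac{16 \left(3 - 4 - 5\right)}{21} = \frac{16}{21} \left(-6\right) = - \frac{32}{7}$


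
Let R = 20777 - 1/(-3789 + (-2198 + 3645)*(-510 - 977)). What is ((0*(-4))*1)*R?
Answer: 0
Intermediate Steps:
R = 44784366407/2155478 (R = 20777 - 1/(-3789 + 1447*(-1487)) = 20777 - 1/(-3789 - 2151689) = 20777 - 1/(-2155478) = 20777 - 1*(-1/2155478) = 20777 + 1/2155478 = 44784366407/2155478 ≈ 20777.)
((0*(-4))*1)*R = ((0*(-4))*1)*(44784366407/2155478) = (0*1)*(44784366407/2155478) = 0*(44784366407/2155478) = 0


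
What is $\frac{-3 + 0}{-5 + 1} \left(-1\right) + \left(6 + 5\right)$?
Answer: $\frac{41}{4} \approx 10.25$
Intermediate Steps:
$\frac{-3 + 0}{-5 + 1} \left(-1\right) + \left(6 + 5\right) = - \frac{3}{-4} \left(-1\right) + 11 = \left(-3\right) \left(- \frac{1}{4}\right) \left(-1\right) + 11 = \frac{3}{4} \left(-1\right) + 11 = - \frac{3}{4} + 11 = \frac{41}{4}$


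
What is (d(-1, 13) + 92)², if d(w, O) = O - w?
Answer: 11236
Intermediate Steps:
(d(-1, 13) + 92)² = ((13 - 1*(-1)) + 92)² = ((13 + 1) + 92)² = (14 + 92)² = 106² = 11236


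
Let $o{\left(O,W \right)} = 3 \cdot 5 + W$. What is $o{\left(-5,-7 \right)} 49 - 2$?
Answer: $390$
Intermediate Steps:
$o{\left(O,W \right)} = 15 + W$
$o{\left(-5,-7 \right)} 49 - 2 = \left(15 - 7\right) 49 - 2 = 8 \cdot 49 - 2 = 392 - 2 = 390$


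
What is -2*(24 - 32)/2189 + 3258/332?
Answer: 3568537/363374 ≈ 9.8206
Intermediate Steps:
-2*(24 - 32)/2189 + 3258/332 = -2*(-8)*(1/2189) + 3258*(1/332) = 16*(1/2189) + 1629/166 = 16/2189 + 1629/166 = 3568537/363374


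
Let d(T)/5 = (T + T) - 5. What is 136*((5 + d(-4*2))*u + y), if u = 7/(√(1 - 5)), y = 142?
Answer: 19312 + 47600*I ≈ 19312.0 + 47600.0*I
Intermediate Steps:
u = -7*I/2 (u = 7/(√(-4)) = 7/((2*I)) = 7*(-I/2) = -7*I/2 ≈ -3.5*I)
d(T) = -25 + 10*T (d(T) = 5*((T + T) - 5) = 5*(2*T - 5) = 5*(-5 + 2*T) = -25 + 10*T)
136*((5 + d(-4*2))*u + y) = 136*((5 + (-25 + 10*(-4*2)))*(-7*I/2) + 142) = 136*((5 + (-25 + 10*(-8)))*(-7*I/2) + 142) = 136*((5 + (-25 - 80))*(-7*I/2) + 142) = 136*((5 - 105)*(-7*I/2) + 142) = 136*(-(-350)*I + 142) = 136*(350*I + 142) = 136*(142 + 350*I) = 19312 + 47600*I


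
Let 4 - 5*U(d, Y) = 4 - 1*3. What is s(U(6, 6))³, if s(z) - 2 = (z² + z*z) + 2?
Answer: 1643032/15625 ≈ 105.15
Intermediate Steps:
U(d, Y) = ⅗ (U(d, Y) = ⅘ - (4 - 1*3)/5 = ⅘ - (4 - 3)/5 = ⅘ - ⅕*1 = ⅘ - ⅕ = ⅗)
s(z) = 4 + 2*z² (s(z) = 2 + ((z² + z*z) + 2) = 2 + ((z² + z²) + 2) = 2 + (2*z² + 2) = 2 + (2 + 2*z²) = 4 + 2*z²)
s(U(6, 6))³ = (4 + 2*(⅗)²)³ = (4 + 2*(9/25))³ = (4 + 18/25)³ = (118/25)³ = 1643032/15625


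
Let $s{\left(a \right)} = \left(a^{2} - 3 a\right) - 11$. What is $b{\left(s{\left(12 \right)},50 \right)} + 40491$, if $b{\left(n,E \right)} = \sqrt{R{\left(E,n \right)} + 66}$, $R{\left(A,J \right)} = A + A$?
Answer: $40491 + \sqrt{166} \approx 40504.0$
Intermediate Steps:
$R{\left(A,J \right)} = 2 A$
$s{\left(a \right)} = -11 + a^{2} - 3 a$
$b{\left(n,E \right)} = \sqrt{66 + 2 E}$ ($b{\left(n,E \right)} = \sqrt{2 E + 66} = \sqrt{66 + 2 E}$)
$b{\left(s{\left(12 \right)},50 \right)} + 40491 = \sqrt{66 + 2 \cdot 50} + 40491 = \sqrt{66 + 100} + 40491 = \sqrt{166} + 40491 = 40491 + \sqrt{166}$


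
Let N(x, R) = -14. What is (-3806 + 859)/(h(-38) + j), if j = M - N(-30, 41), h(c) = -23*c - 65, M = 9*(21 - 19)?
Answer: -2947/841 ≈ -3.5042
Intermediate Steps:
M = 18 (M = 9*2 = 18)
h(c) = -65 - 23*c
j = 32 (j = 18 - 1*(-14) = 18 + 14 = 32)
(-3806 + 859)/(h(-38) + j) = (-3806 + 859)/((-65 - 23*(-38)) + 32) = -2947/((-65 + 874) + 32) = -2947/(809 + 32) = -2947/841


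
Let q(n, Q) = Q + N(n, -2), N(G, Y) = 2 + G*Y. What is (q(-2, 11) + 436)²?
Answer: 205209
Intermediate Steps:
q(n, Q) = 2 + Q - 2*n (q(n, Q) = Q + (2 + n*(-2)) = Q + (2 - 2*n) = 2 + Q - 2*n)
(q(-2, 11) + 436)² = ((2 + 11 - 2*(-2)) + 436)² = ((2 + 11 + 4) + 436)² = (17 + 436)² = 453² = 205209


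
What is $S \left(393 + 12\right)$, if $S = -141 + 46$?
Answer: $-38475$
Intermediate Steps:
$S = -95$
$S \left(393 + 12\right) = - 95 \left(393 + 12\right) = \left(-95\right) 405 = -38475$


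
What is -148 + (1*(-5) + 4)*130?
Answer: -278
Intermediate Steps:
-148 + (1*(-5) + 4)*130 = -148 + (-5 + 4)*130 = -148 - 1*130 = -148 - 130 = -278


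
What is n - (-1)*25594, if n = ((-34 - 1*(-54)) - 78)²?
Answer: 28958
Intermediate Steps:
n = 3364 (n = ((-34 + 54) - 78)² = (20 - 78)² = (-58)² = 3364)
n - (-1)*25594 = 3364 - (-1)*25594 = 3364 - 1*(-25594) = 3364 + 25594 = 28958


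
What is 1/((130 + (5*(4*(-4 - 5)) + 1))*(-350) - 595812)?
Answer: -1/578662 ≈ -1.7281e-6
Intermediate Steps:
1/((130 + (5*(4*(-4 - 5)) + 1))*(-350) - 595812) = 1/((130 + (5*(4*(-9)) + 1))*(-350) - 595812) = 1/((130 + (5*(-36) + 1))*(-350) - 595812) = 1/((130 + (-180 + 1))*(-350) - 595812) = 1/((130 - 179)*(-350) - 595812) = 1/(-49*(-350) - 595812) = 1/(17150 - 595812) = 1/(-578662) = -1/578662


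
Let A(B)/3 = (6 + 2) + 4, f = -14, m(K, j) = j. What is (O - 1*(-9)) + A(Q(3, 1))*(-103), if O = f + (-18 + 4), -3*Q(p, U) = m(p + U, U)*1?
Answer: -3727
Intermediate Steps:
Q(p, U) = -U/3
O = -28 (O = -14 + (-18 + 4) = -14 - 14 = -28)
A(B) = 36 (A(B) = 3*((6 + 2) + 4) = 3*(8 + 4) = 3*12 = 36)
(O - 1*(-9)) + A(Q(3, 1))*(-103) = (-28 - 1*(-9)) + 36*(-103) = (-28 + 9) - 3708 = -19 - 3708 = -3727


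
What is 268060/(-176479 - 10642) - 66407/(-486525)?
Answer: -117991747253/91039044525 ≈ -1.2961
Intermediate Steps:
268060/(-176479 - 10642) - 66407/(-486525) = 268060/(-187121) - 66407*(-1/486525) = 268060*(-1/187121) + 66407/486525 = -268060/187121 + 66407/486525 = -117991747253/91039044525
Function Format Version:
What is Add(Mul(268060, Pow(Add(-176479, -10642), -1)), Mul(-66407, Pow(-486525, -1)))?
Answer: Rational(-117991747253, 91039044525) ≈ -1.2961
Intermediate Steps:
Add(Mul(268060, Pow(Add(-176479, -10642), -1)), Mul(-66407, Pow(-486525, -1))) = Add(Mul(268060, Pow(-187121, -1)), Mul(-66407, Rational(-1, 486525))) = Add(Mul(268060, Rational(-1, 187121)), Rational(66407, 486525)) = Add(Rational(-268060, 187121), Rational(66407, 486525)) = Rational(-117991747253, 91039044525)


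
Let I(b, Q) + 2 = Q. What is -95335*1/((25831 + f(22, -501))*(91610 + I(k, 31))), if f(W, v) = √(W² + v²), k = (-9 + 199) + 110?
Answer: -189430645/4701708610428 + 95335*√251485/61122211935564 ≈ -3.9508e-5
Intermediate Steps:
k = 300 (k = 190 + 110 = 300)
I(b, Q) = -2 + Q
-95335*1/((25831 + f(22, -501))*(91610 + I(k, 31))) = -95335*1/((25831 + √(22² + (-501)²))*(91610 + (-2 + 31))) = -95335*1/((25831 + √(484 + 251001))*(91610 + 29)) = -95335*1/(91639*(25831 + √251485)) = -95335/(2367127009 + 91639*√251485)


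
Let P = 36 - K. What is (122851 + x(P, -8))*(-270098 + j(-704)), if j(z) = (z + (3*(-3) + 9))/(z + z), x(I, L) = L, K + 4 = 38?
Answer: -66359174385/2 ≈ -3.3180e+10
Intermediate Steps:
K = 34 (K = -4 + 38 = 34)
P = 2 (P = 36 - 1*34 = 36 - 34 = 2)
j(z) = 1/2 (j(z) = (z + (-9 + 9))/((2*z)) = (z + 0)*(1/(2*z)) = z*(1/(2*z)) = 1/2)
(122851 + x(P, -8))*(-270098 + j(-704)) = (122851 - 8)*(-270098 + 1/2) = 122843*(-540195/2) = -66359174385/2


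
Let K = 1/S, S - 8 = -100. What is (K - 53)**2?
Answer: 23785129/8464 ≈ 2810.2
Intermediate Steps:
S = -92 (S = 8 - 100 = -92)
K = -1/92 (K = 1/(-92) = -1/92 ≈ -0.010870)
(K - 53)**2 = (-1/92 - 53)**2 = (-4877/92)**2 = 23785129/8464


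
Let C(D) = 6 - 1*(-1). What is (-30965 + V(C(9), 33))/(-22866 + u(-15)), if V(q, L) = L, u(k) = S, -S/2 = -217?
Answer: 7733/5608 ≈ 1.3789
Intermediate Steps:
S = 434 (S = -2*(-217) = 434)
u(k) = 434
C(D) = 7 (C(D) = 6 + 1 = 7)
(-30965 + V(C(9), 33))/(-22866 + u(-15)) = (-30965 + 33)/(-22866 + 434) = -30932/(-22432) = -30932*(-1/22432) = 7733/5608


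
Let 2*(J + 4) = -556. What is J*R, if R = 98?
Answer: -27636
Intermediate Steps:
J = -282 (J = -4 + (½)*(-556) = -4 - 278 = -282)
J*R = -282*98 = -27636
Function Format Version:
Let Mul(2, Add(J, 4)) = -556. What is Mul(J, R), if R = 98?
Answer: -27636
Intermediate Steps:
J = -282 (J = Add(-4, Mul(Rational(1, 2), -556)) = Add(-4, -278) = -282)
Mul(J, R) = Mul(-282, 98) = -27636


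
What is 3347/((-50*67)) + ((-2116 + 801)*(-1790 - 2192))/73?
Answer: 17541461169/244550 ≈ 71730.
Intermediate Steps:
3347/((-50*67)) + ((-2116 + 801)*(-1790 - 2192))/73 = 3347/(-3350) - 1315*(-3982)*(1/73) = 3347*(-1/3350) + 5236330*(1/73) = -3347/3350 + 5236330/73 = 17541461169/244550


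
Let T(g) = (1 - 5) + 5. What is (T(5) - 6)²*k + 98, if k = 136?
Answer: 3498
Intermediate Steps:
T(g) = 1 (T(g) = -4 + 5 = 1)
(T(5) - 6)²*k + 98 = (1 - 6)²*136 + 98 = (-5)²*136 + 98 = 25*136 + 98 = 3400 + 98 = 3498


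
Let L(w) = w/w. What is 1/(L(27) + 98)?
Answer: 1/99 ≈ 0.010101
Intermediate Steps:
L(w) = 1
1/(L(27) + 98) = 1/(1 + 98) = 1/99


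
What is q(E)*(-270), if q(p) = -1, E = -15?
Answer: 270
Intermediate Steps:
q(E)*(-270) = -1*(-270) = 270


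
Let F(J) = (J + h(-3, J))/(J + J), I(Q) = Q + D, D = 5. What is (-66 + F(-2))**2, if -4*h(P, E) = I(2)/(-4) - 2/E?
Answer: 17598025/4096 ≈ 4296.4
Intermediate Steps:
I(Q) = 5 + Q (I(Q) = Q + 5 = 5 + Q)
h(P, E) = 7/16 + 1/(2*E) (h(P, E) = -((5 + 2)/(-4) - 2/E)/4 = -(7*(-1/4) - 2/E)/4 = -(-7/4 - 2/E)/4 = 7/16 + 1/(2*E))
F(J) = (J + (8 + 7*J)/(16*J))/(2*J) (F(J) = (J + (8 + 7*J)/(16*J))/(J + J) = (J + (8 + 7*J)/(16*J))/((2*J)) = (J + (8 + 7*J)/(16*J))*(1/(2*J)) = (J + (8 + 7*J)/(16*J))/(2*J))
(-66 + F(-2))**2 = (-66 + (1/32)*(8 + 7*(-2) + 16*(-2)**2)/(-2)**2)**2 = (-66 + (1/32)*(1/4)*(8 - 14 + 16*4))**2 = (-66 + (1/32)*(1/4)*(8 - 14 + 64))**2 = (-66 + (1/32)*(1/4)*58)**2 = (-66 + 29/64)**2 = (-4195/64)**2 = 17598025/4096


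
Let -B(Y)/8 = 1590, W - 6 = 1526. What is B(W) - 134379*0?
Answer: -12720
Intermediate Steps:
W = 1532 (W = 6 + 1526 = 1532)
B(Y) = -12720 (B(Y) = -8*1590 = -12720)
B(W) - 134379*0 = -12720 - 134379*0 = -12720 + 0 = -12720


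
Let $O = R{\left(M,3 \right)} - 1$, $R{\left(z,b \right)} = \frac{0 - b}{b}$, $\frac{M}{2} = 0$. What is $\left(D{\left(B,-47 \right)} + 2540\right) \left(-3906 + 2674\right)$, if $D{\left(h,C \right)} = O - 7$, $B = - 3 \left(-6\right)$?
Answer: $-3118192$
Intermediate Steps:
$M = 0$ ($M = 2 \cdot 0 = 0$)
$R{\left(z,b \right)} = -1$ ($R{\left(z,b \right)} = \frac{\left(-1\right) b}{b} = -1$)
$B = 18$ ($B = \left(-1\right) \left(-18\right) = 18$)
$O = -2$ ($O = -1 - 1 = -2$)
$D{\left(h,C \right)} = -9$ ($D{\left(h,C \right)} = -2 - 7 = -9$)
$\left(D{\left(B,-47 \right)} + 2540\right) \left(-3906 + 2674\right) = \left(-9 + 2540\right) \left(-3906 + 2674\right) = 2531 \left(-1232\right) = -3118192$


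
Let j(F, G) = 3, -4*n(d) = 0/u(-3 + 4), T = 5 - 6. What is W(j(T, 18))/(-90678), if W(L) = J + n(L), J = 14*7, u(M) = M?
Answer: -7/6477 ≈ -0.0010807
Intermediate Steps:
T = -1
J = 98
n(d) = 0 (n(d) = -0/(-3 + 4) = -0/1 = -0 = -1/4*0 = 0)
W(L) = 98 (W(L) = 98 + 0 = 98)
W(j(T, 18))/(-90678) = 98/(-90678) = 98*(-1/90678) = -7/6477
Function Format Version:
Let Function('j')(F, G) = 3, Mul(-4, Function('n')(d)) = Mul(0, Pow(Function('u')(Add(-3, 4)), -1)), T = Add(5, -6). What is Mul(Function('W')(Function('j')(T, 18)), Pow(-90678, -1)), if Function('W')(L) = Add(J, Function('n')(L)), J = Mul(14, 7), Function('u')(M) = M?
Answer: Rational(-7, 6477) ≈ -0.0010807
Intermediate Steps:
T = -1
J = 98
Function('n')(d) = 0 (Function('n')(d) = Mul(Rational(-1, 4), Mul(0, Pow(Add(-3, 4), -1))) = Mul(Rational(-1, 4), Mul(0, Pow(1, -1))) = Mul(Rational(-1, 4), Mul(0, 1)) = Mul(Rational(-1, 4), 0) = 0)
Function('W')(L) = 98 (Function('W')(L) = Add(98, 0) = 98)
Mul(Function('W')(Function('j')(T, 18)), Pow(-90678, -1)) = Mul(98, Pow(-90678, -1)) = Mul(98, Rational(-1, 90678)) = Rational(-7, 6477)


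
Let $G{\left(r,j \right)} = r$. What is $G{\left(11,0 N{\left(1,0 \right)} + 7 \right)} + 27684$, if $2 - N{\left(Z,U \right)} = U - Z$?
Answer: $27695$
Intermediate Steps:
$N{\left(Z,U \right)} = 2 + Z - U$ ($N{\left(Z,U \right)} = 2 - \left(U - Z\right) = 2 + Z - U$)
$G{\left(11,0 N{\left(1,0 \right)} + 7 \right)} + 27684 = 11 + 27684 = 27695$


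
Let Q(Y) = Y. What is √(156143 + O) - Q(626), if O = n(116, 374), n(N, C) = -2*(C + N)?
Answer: -626 + √155163 ≈ -232.09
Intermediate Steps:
n(N, C) = -2*C - 2*N
O = -980 (O = -2*374 - 2*116 = -748 - 232 = -980)
√(156143 + O) - Q(626) = √(156143 - 980) - 1*626 = √155163 - 626 = -626 + √155163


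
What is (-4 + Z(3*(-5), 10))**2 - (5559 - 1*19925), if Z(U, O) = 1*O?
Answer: 14402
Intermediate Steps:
Z(U, O) = O
(-4 + Z(3*(-5), 10))**2 - (5559 - 1*19925) = (-4 + 10)**2 - (5559 - 1*19925) = 6**2 - (5559 - 19925) = 36 - 1*(-14366) = 36 + 14366 = 14402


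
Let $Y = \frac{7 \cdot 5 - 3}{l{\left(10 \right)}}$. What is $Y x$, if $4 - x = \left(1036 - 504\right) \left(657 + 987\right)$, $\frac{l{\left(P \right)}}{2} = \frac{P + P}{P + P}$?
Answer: $-13993664$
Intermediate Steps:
$l{\left(P \right)} = 2$ ($l{\left(P \right)} = 2 \frac{P + P}{P + P} = 2 \frac{2 P}{2 P} = 2 \cdot 2 P \frac{1}{2 P} = 2 \cdot 1 = 2$)
$Y = 16$ ($Y = \frac{7 \cdot 5 - 3}{2} = \left(35 - 3\right) \frac{1}{2} = 32 \cdot \frac{1}{2} = 16$)
$x = -874604$ ($x = 4 - \left(1036 - 504\right) \left(657 + 987\right) = 4 - 532 \cdot 1644 = 4 - 874608 = -874604$)
$Y x = 16 \left(-874604\right) = -13993664$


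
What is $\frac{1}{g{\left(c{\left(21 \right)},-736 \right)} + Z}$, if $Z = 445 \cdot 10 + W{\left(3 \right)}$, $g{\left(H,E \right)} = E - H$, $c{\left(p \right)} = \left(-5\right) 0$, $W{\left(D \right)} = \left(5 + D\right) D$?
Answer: $\frac{1}{3738} \approx 0.00026752$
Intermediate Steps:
$W{\left(D \right)} = D \left(5 + D\right)$
$c{\left(p \right)} = 0$
$Z = 4474$ ($Z = 445 \cdot 10 + 3 \left(5 + 3\right) = 4450 + 3 \cdot 8 = 4450 + 24 = 4474$)
$\frac{1}{g{\left(c{\left(21 \right)},-736 \right)} + Z} = \frac{1}{\left(-736 - 0\right) + 4474} = \frac{1}{\left(-736 + 0\right) + 4474} = \frac{1}{-736 + 4474} = \frac{1}{3738}$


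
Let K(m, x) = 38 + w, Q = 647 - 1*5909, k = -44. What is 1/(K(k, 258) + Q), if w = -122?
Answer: -1/5346 ≈ -0.00018706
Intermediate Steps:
Q = -5262 (Q = 647 - 5909 = -5262)
K(m, x) = -84 (K(m, x) = 38 - 122 = -84)
1/(K(k, 258) + Q) = 1/(-84 - 5262) = 1/(-5346) = -1/5346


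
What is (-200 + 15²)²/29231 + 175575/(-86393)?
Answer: -5078237200/2525353783 ≈ -2.0109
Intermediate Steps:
(-200 + 15²)²/29231 + 175575/(-86393) = (-200 + 225)²*(1/29231) + 175575*(-1/86393) = 25²*(1/29231) - 175575/86393 = 625*(1/29231) - 175575/86393 = 625/29231 - 175575/86393 = -5078237200/2525353783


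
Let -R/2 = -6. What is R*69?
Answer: 828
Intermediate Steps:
R = 12 (R = -2*(-6) = 12)
R*69 = 12*69 = 828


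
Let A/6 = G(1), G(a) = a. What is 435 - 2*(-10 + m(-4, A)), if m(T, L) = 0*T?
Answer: 455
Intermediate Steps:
A = 6 (A = 6*1 = 6)
m(T, L) = 0
435 - 2*(-10 + m(-4, A)) = 435 - 2*(-10 + 0) = 435 - 2*(-10) = 435 - 1*(-20) = 435 + 20 = 455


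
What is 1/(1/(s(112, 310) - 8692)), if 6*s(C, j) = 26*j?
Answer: -22046/3 ≈ -7348.7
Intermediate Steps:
s(C, j) = 13*j/3 (s(C, j) = (26*j)/6 = 13*j/3)
1/(1/(s(112, 310) - 8692)) = 1/(1/((13/3)*310 - 8692)) = 1/(1/(4030/3 - 8692)) = 1/(1/(-22046/3)) = 1/(-3/22046) = -22046/3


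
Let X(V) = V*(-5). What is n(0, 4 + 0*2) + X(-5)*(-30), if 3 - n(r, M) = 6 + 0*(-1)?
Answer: -753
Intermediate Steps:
X(V) = -5*V
n(r, M) = -3 (n(r, M) = 3 - (6 + 0*(-1)) = 3 - (6 + 0) = 3 - 1*6 = 3 - 6 = -3)
n(0, 4 + 0*2) + X(-5)*(-30) = -3 - 5*(-5)*(-30) = -3 + 25*(-30) = -3 - 750 = -753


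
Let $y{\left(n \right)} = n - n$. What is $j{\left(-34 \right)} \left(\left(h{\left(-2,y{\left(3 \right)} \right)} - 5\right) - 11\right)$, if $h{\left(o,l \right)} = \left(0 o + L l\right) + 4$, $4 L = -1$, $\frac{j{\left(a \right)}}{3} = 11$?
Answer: $-396$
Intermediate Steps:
$y{\left(n \right)} = 0$
$j{\left(a \right)} = 33$ ($j{\left(a \right)} = 3 \cdot 11 = 33$)
$L = - \frac{1}{4}$ ($L = \frac{1}{4} \left(-1\right) = - \frac{1}{4} \approx -0.25$)
$h{\left(o,l \right)} = 4 - \frac{l}{4}$ ($h{\left(o,l \right)} = \left(0 o - \frac{l}{4}\right) + 4 = \left(0 - \frac{l}{4}\right) + 4 = - \frac{l}{4} + 4 = 4 - \frac{l}{4}$)
$j{\left(-34 \right)} \left(\left(h{\left(-2,y{\left(3 \right)} \right)} - 5\right) - 11\right) = 33 \left(\left(\left(4 - 0\right) - 5\right) - 11\right) = 33 \left(\left(\left(4 + 0\right) - 5\right) - 11\right) = 33 \left(\left(4 - 5\right) - 11\right) = 33 \left(-1 - 11\right) = 33 \left(-12\right) = -396$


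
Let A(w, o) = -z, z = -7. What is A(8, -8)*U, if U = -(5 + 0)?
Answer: -35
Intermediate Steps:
A(w, o) = 7 (A(w, o) = -1*(-7) = 7)
U = -5 (U = -1*5 = -5)
A(8, -8)*U = 7*(-5) = -35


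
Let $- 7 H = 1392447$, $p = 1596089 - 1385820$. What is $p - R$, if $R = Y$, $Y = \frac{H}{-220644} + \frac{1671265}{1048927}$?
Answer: $\frac{16221321363685115}{77146482996} \approx 2.1027 \cdot 10^{5}$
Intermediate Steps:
$p = 210269$
$H = -198921$ ($H = \left(- \frac{1}{7}\right) 1392447 = -198921$)
$Y = \frac{192469400809}{77146482996}$ ($Y = - \frac{198921}{-220644} + \frac{1671265}{1048927} = \left(-198921\right) \left(- \frac{1}{220644}\right) + 1671265 \cdot \frac{1}{1048927} = \frac{66307}{73548} + \frac{1671265}{1048927} = \frac{192469400809}{77146482996} \approx 2.4949$)
$R = \frac{192469400809}{77146482996} \approx 2.4949$
$p - R = 210269 - \frac{192469400809}{77146482996} = \frac{16221321363685115}{77146482996}$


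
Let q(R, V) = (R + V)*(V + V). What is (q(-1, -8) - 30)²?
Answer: 12996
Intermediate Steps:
q(R, V) = 2*V*(R + V) (q(R, V) = (R + V)*(2*V) = 2*V*(R + V))
(q(-1, -8) - 30)² = (2*(-8)*(-1 - 8) - 30)² = (2*(-8)*(-9) - 30)² = (144 - 30)² = 114² = 12996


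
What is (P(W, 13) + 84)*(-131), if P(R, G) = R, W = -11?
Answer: -9563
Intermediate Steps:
(P(W, 13) + 84)*(-131) = (-11 + 84)*(-131) = 73*(-131) = -9563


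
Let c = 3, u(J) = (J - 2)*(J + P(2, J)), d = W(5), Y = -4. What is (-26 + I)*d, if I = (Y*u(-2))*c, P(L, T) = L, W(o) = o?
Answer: -130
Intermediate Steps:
d = 5
u(J) = (-2 + J)*(2 + J) (u(J) = (J - 2)*(J + 2) = (-2 + J)*(2 + J))
I = 0 (I = -4*(-4 + (-2)**2)*3 = -4*(-4 + 4)*3 = -4*0*3 = 0*3 = 0)
(-26 + I)*d = (-26 + 0)*5 = -26*5 = -130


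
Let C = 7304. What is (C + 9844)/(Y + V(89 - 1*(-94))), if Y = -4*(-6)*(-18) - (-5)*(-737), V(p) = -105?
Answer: -8574/2111 ≈ -4.0616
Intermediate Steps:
Y = -4117 (Y = 24*(-18) - 1*3685 = -432 - 3685 = -4117)
(C + 9844)/(Y + V(89 - 1*(-94))) = (7304 + 9844)/(-4117 - 105) = 17148/(-4222) = 17148*(-1/4222) = -8574/2111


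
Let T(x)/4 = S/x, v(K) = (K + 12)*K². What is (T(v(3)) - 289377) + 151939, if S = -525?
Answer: -1237082/9 ≈ -1.3745e+5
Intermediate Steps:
v(K) = K²*(12 + K) (v(K) = (12 + K)*K² = K²*(12 + K))
T(x) = -2100/x (T(x) = 4*(-525/x) = -2100/x)
(T(v(3)) - 289377) + 151939 = (-2100*1/(9*(12 + 3)) - 289377) + 151939 = (-2100/(9*15) - 289377) + 151939 = (-2100/135 - 289377) + 151939 = (-2100*1/135 - 289377) + 151939 = (-140/9 - 289377) + 151939 = -2604533/9 + 151939 = -1237082/9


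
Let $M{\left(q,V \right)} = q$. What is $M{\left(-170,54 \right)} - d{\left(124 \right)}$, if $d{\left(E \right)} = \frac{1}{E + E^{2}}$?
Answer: $- \frac{2635001}{15500} \approx -170.0$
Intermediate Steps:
$M{\left(-170,54 \right)} - d{\left(124 \right)} = -170 - \frac{1}{124 \left(1 + 124\right)} = -170 - \frac{1}{124 \cdot 125} = -170 - \frac{1}{124} \cdot \frac{1}{125} = -170 - \frac{1}{15500} = - \frac{2635001}{15500}$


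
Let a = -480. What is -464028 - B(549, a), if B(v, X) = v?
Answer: -464577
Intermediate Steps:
-464028 - B(549, a) = -464028 - 1*549 = -464028 - 549 = -464577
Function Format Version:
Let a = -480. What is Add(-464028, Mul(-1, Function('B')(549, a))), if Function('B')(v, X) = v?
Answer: -464577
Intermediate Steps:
Add(-464028, Mul(-1, Function('B')(549, a))) = Add(-464028, Mul(-1, 549)) = Add(-464028, -549) = -464577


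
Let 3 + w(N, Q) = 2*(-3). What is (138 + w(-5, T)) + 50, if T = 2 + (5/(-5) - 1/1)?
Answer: 179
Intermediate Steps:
T = 0 (T = 2 + (5*(-⅕) - 1*1) = 2 + (-1 - 1) = 2 - 2 = 0)
w(N, Q) = -9 (w(N, Q) = -3 + 2*(-3) = -3 - 6 = -9)
(138 + w(-5, T)) + 50 = (138 - 9) + 50 = 129 + 50 = 179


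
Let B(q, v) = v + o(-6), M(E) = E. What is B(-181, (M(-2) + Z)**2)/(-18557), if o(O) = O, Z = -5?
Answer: -43/18557 ≈ -0.0023172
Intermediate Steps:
B(q, v) = -6 + v (B(q, v) = v - 6 = -6 + v)
B(-181, (M(-2) + Z)**2)/(-18557) = (-6 + (-2 - 5)**2)/(-18557) = (-6 + (-7)**2)*(-1/18557) = (-6 + 49)*(-1/18557) = 43*(-1/18557) = -43/18557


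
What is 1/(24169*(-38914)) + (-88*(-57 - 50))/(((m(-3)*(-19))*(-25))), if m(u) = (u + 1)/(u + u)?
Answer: 26567596139093/446743421350 ≈ 59.469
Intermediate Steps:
m(u) = (1 + u)/(2*u) (m(u) = (1 + u)/((2*u)) = (1 + u)*(1/(2*u)) = (1 + u)/(2*u))
1/(24169*(-38914)) + (-88*(-57 - 50))/(((m(-3)*(-19))*(-25))) = 1/(24169*(-38914)) + (-88*(-57 - 50))/(((((½)*(1 - 3)/(-3))*(-19))*(-25))) = (1/24169)*(-1/38914) + (-88*(-107))/(((((½)*(-⅓)*(-2))*(-19))*(-25))) = -1/940512466 + 9416/((((⅓)*(-19))*(-25))) = -1/940512466 + 9416/((-19/3*(-25))) = -1/940512466 + 9416/(475/3) = -1/940512466 + 9416*(3/475) = -1/940512466 + 28248/475 = 26567596139093/446743421350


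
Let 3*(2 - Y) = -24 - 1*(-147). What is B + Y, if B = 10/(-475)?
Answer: -3707/95 ≈ -39.021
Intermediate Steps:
Y = -39 (Y = 2 - (-24 - 1*(-147))/3 = 2 - (-24 + 147)/3 = 2 - ⅓*123 = 2 - 41 = -39)
B = -2/95 (B = 10*(-1/475) = -2/95 ≈ -0.021053)
B + Y = -2/95 - 39 = -3707/95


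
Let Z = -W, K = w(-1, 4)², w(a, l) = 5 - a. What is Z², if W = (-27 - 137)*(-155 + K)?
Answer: 380874256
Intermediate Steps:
K = 36 (K = (5 - 1*(-1))² = (5 + 1)² = 6² = 36)
W = 19516 (W = (-27 - 137)*(-155 + 36) = -164*(-119) = 19516)
Z = -19516 (Z = -1*19516 = -19516)
Z² = (-19516)² = 380874256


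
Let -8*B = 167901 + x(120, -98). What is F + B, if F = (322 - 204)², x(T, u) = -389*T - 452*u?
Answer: -54125/8 ≈ -6765.6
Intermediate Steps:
x(T, u) = -452*u - 389*T
B = -165517/8 (B = -(167901 + (-452*(-98) - 389*120))/8 = -(167901 + (44296 - 46680))/8 = -(167901 - 2384)/8 = -⅛*165517 = -165517/8 ≈ -20690.)
F = 13924 (F = 118² = 13924)
F + B = 13924 - 165517/8 = -54125/8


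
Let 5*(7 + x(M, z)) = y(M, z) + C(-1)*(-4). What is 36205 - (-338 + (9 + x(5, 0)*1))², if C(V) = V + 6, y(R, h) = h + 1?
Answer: -1981476/25 ≈ -79259.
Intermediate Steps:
y(R, h) = 1 + h
C(V) = 6 + V
x(M, z) = -54/5 + z/5 (x(M, z) = -7 + ((1 + z) + (6 - 1)*(-4))/5 = -7 + ((1 + z) + 5*(-4))/5 = -7 + ((1 + z) - 20)/5 = -7 + (-19 + z)/5 = -7 + (-19/5 + z/5) = -54/5 + z/5)
36205 - (-338 + (9 + x(5, 0)*1))² = 36205 - (-338 + (9 + (-54/5 + (⅕)*0)*1))² = 36205 - (-338 + (9 + (-54/5 + 0)*1))² = 36205 - (-338 + (9 - 54/5*1))² = 36205 - (-338 + (9 - 54/5))² = 36205 - (-338 - 9/5)² = 36205 - (-1699/5)² = 36205 - 1*2886601/25 = 36205 - 2886601/25 = -1981476/25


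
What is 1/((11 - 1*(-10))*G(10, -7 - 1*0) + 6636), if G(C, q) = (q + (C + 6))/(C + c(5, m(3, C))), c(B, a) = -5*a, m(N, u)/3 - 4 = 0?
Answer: 50/331611 ≈ 0.00015078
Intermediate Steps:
m(N, u) = 12 (m(N, u) = 12 + 3*0 = 12 + 0 = 12)
G(C, q) = (6 + C + q)/(-60 + C) (G(C, q) = (q + (C + 6))/(C - 5*12) = (q + (6 + C))/(C - 60) = (6 + C + q)/(-60 + C))
1/((11 - 1*(-10))*G(10, -7 - 1*0) + 6636) = 1/((11 - 1*(-10))*((6 + 10 + (-7 - 1*0))/(-60 + 10)) + 6636) = 1/((11 + 10)*((6 + 10 + (-7 + 0))/(-50)) + 6636) = 1/(21*(-(6 + 10 - 7)/50) + 6636) = 1/(21*(-1/50*9) + 6636) = 1/(21*(-9/50) + 6636) = 1/(-189/50 + 6636) = 1/(331611/50) = 50/331611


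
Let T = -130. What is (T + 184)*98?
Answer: 5292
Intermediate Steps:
(T + 184)*98 = (-130 + 184)*98 = 54*98 = 5292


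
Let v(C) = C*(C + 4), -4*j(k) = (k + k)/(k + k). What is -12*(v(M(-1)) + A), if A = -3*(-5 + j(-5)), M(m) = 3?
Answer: -441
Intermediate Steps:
j(k) = -¼ (j(k) = -(k + k)/(4*(k + k)) = -2*k/(4*(2*k)) = -2*k*1/(2*k)/4 = -¼*1 = -¼)
A = 63/4 (A = -3*(-5 - ¼) = -3*(-21/4) = 63/4 ≈ 15.750)
v(C) = C*(4 + C)
-12*(v(M(-1)) + A) = -12*(3*(4 + 3) + 63/4) = -12*(3*7 + 63/4) = -12*(21 + 63/4) = -12*147/4 = -441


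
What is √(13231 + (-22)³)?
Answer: 3*√287 ≈ 50.823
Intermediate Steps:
√(13231 + (-22)³) = √(13231 - 10648) = √2583 = 3*√287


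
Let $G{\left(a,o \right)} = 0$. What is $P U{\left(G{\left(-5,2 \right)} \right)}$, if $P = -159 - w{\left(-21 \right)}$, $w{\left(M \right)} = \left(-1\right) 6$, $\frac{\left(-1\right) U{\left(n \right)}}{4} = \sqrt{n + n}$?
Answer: $0$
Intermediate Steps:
$U{\left(n \right)} = - 4 \sqrt{2} \sqrt{n}$ ($U{\left(n \right)} = - 4 \sqrt{n + n} = - 4 \sqrt{2 n} = - 4 \sqrt{2} \sqrt{n}$)
$w{\left(M \right)} = -6$
$P = -153$ ($P = -159 - -6 = -159 + 6 = -153$)
$P U{\left(G{\left(-5,2 \right)} \right)} = - 153 \left(- 4 \sqrt{2} \sqrt{0}\right) = - 153 \left(\left(-4\right) \sqrt{2} \cdot 0\right) = \left(-153\right) 0 = 0$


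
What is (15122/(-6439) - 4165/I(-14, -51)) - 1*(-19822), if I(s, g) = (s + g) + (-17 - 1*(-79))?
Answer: 409674643/19317 ≈ 21208.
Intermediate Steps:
I(s, g) = 62 + g + s (I(s, g) = (g + s) + (-17 + 79) = (g + s) + 62 = 62 + g + s)
(15122/(-6439) - 4165/I(-14, -51)) - 1*(-19822) = (15122/(-6439) - 4165/(62 - 51 - 14)) - 1*(-19822) = (15122*(-1/6439) - 4165/(-3)) + 19822 = (-15122/6439 - 4165*(-1/3)) + 19822 = (-15122/6439 + 4165/3) + 19822 = 26773069/19317 + 19822 = 409674643/19317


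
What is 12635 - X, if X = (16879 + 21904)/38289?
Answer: 483742732/38289 ≈ 12634.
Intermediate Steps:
X = 38783/38289 (X = 38783*(1/38289) = 38783/38289 ≈ 1.0129)
12635 - X = 12635 - 1*38783/38289 = 12635 - 38783/38289 = 483742732/38289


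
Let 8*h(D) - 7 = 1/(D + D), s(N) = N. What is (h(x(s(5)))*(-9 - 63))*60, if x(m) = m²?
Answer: -18954/5 ≈ -3790.8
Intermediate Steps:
h(D) = 7/8 + 1/(16*D) (h(D) = 7/8 + 1/(8*(D + D)) = 7/8 + 1/(8*((2*D))) = 7/8 + (1/(2*D))/8 = 7/8 + 1/(16*D))
(h(x(s(5)))*(-9 - 63))*60 = (((1 + 14*5²)/(16*(5²)))*(-9 - 63))*60 = (((1/16)*(1 + 14*25)/25)*(-72))*60 = (((1/16)*(1/25)*(1 + 350))*(-72))*60 = (((1/16)*(1/25)*351)*(-72))*60 = ((351/400)*(-72))*60 = -3159/50*60 = -18954/5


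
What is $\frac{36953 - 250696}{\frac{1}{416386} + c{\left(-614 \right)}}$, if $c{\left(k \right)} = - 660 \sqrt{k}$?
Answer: $- \frac{88999592798}{46371215520708566401} - \frac{24458401734880098480 i \sqrt{614}}{46371215520708566401} \approx -1.9193 \cdot 10^{-9} - 13.07 i$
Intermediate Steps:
$\frac{36953 - 250696}{\frac{1}{416386} + c{\left(-614 \right)}} = \frac{36953 - 250696}{\frac{1}{416386} - 660 \sqrt{-614}} = - \frac{213743}{\frac{1}{416386} - 660 i \sqrt{614}}$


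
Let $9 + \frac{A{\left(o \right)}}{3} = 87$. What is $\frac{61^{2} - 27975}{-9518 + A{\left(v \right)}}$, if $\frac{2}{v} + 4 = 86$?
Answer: $\frac{12127}{4642} \approx 2.6124$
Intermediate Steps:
$v = \frac{1}{41}$ ($v = \frac{2}{-4 + 86} = \frac{2}{82} = 2 \cdot \frac{1}{82} = \frac{1}{41} \approx 0.02439$)
$A{\left(o \right)} = 234$ ($A{\left(o \right)} = -27 + 3 \cdot 87 = -27 + 261 = 234$)
$\frac{61^{2} - 27975}{-9518 + A{\left(v \right)}} = \frac{61^{2} - 27975}{-9518 + 234} = \frac{3721 - 27975}{-9284} = \left(-24254\right) \left(- \frac{1}{9284}\right) = \frac{12127}{4642}$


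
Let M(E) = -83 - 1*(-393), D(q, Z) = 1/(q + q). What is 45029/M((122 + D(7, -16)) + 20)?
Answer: 45029/310 ≈ 145.25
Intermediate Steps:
D(q, Z) = 1/(2*q)
M(E) = 310 (M(E) = -83 + 393 = 310)
45029/M((122 + D(7, -16)) + 20) = 45029/310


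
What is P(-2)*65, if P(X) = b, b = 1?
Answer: 65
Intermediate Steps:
P(X) = 1
P(-2)*65 = 1*65 = 65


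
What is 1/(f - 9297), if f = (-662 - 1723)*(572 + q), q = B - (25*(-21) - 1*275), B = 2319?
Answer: -1/8812332 ≈ -1.1348e-7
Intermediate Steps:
q = 3119 (q = 2319 - (25*(-21) - 1*275) = 2319 - (-525 - 275) = 2319 - 1*(-800) = 2319 + 800 = 3119)
f = -8803035 (f = (-662 - 1723)*(572 + 3119) = -2385*3691 = -8803035)
1/(f - 9297) = 1/(-8803035 - 9297) = 1/(-8812332) = -1/8812332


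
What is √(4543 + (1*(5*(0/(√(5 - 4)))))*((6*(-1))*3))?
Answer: √4543 ≈ 67.402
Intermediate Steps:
√(4543 + (1*(5*(0/(√(5 - 4)))))*((6*(-1))*3)) = √(4543 + (1*(5*(0/(√1))))*(-6*3)) = √(4543 + (1*(5*(0/1)))*(-18)) = √(4543 + (1*(5*(0*1)))*(-18)) = √(4543 + (1*(5*0))*(-18)) = √(4543 + (1*0)*(-18)) = √(4543 + 0*(-18)) = √(4543 + 0) = √4543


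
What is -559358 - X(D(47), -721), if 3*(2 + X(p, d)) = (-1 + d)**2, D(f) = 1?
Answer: -2199352/3 ≈ -7.3312e+5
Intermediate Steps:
X(p, d) = -2 + (-1 + d)**2/3
-559358 - X(D(47), -721) = -559358 - (-2 + (-1 - 721)**2/3) = -559358 - (-2 + (1/3)*(-722)**2) = -559358 - (-2 + (1/3)*521284) = -559358 - (-2 + 521284/3) = -559358 - 1*521278/3 = -559358 - 521278/3 = -2199352/3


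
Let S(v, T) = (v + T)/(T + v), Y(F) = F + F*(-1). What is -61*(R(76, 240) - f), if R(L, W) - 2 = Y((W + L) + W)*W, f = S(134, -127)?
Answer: -61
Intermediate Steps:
Y(F) = 0 (Y(F) = F - F = 0)
S(v, T) = 1 (S(v, T) = (T + v)/(T + v) = 1)
f = 1
R(L, W) = 2 (R(L, W) = 2 + 0*W = 2 + 0 = 2)
-61*(R(76, 240) - f) = -61*(2 - 1*1) = -61*(2 - 1) = -61*1 = -61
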